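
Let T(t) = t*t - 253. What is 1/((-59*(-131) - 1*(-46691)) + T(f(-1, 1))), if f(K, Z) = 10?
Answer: 1/54267 ≈ 1.8427e-5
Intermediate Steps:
T(t) = -253 + t² (T(t) = t² - 253 = -253 + t²)
1/((-59*(-131) - 1*(-46691)) + T(f(-1, 1))) = 1/((-59*(-131) - 1*(-46691)) + (-253 + 10²)) = 1/((7729 + 46691) + (-253 + 100)) = 1/(54420 - 153) = 1/54267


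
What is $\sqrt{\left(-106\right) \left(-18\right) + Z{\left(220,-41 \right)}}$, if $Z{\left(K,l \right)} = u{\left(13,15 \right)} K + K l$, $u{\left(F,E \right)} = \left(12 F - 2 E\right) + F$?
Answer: $2 \sqrt{5867} \approx 153.19$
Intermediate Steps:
$u{\left(F,E \right)} = - 2 E + 13 F$ ($u{\left(F,E \right)} = \left(- 2 E + 12 F\right) + F = - 2 E + 13 F$)
$Z{\left(K,l \right)} = 139 K + K l$ ($Z{\left(K,l \right)} = \left(\left(-2\right) 15 + 13 \cdot 13\right) K + K l = \left(-30 + 169\right) K + K l = 139 K + K l$)
$\sqrt{\left(-106\right) \left(-18\right) + Z{\left(220,-41 \right)}} = \sqrt{\left(-106\right) \left(-18\right) + 220 \left(139 - 41\right)} = \sqrt{1908 + 220 \cdot 98} = \sqrt{1908 + 21560} = \sqrt{23468} = 2 \sqrt{5867}$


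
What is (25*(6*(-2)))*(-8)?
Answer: 2400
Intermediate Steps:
(25*(6*(-2)))*(-8) = (25*(-12))*(-8) = -300*(-8) = 2400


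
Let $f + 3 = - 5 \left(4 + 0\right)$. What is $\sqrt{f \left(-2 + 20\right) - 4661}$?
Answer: $5 i \sqrt{203} \approx 71.239 i$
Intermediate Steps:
$f = -23$ ($f = -3 - 5 \left(4 + 0\right) = -3 - 20 = -23$)
$\sqrt{f \left(-2 + 20\right) - 4661} = \sqrt{- 23 \left(-2 + 20\right) - 4661} = \sqrt{\left(-23\right) 18 - 4661} = \sqrt{-414 - 4661} = \sqrt{-5075} = 5 i \sqrt{203}$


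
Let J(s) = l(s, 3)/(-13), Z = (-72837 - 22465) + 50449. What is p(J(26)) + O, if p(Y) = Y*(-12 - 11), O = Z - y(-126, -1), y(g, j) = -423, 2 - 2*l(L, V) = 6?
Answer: -577636/13 ≈ -44434.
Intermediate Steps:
l(L, V) = -2 (l(L, V) = 1 - 1/2*6 = 1 - 3 = -2)
Z = -44853 (Z = -95302 + 50449 = -44853)
O = -44430 (O = -44853 - 1*(-423) = -44853 + 423 = -44430)
J(s) = 2/13 (J(s) = -2/(-13) = -2*(-1/13) = 2/13)
p(Y) = -23*Y (p(Y) = Y*(-23) = -23*Y)
p(J(26)) + O = -23*2/13 - 44430 = -46/13 - 44430 = -577636/13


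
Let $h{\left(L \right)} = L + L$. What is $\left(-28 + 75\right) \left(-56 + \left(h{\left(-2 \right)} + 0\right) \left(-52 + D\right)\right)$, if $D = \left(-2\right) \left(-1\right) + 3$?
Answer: $6204$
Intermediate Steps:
$h{\left(L \right)} = 2 L$
$D = 5$ ($D = 2 + 3 = 5$)
$\left(-28 + 75\right) \left(-56 + \left(h{\left(-2 \right)} + 0\right) \left(-52 + D\right)\right) = \left(-28 + 75\right) \left(-56 + \left(2 \left(-2\right) + 0\right) \left(-52 + 5\right)\right) = 47 \left(-56 + \left(-4 + 0\right) \left(-47\right)\right) = 47 \left(-56 - -188\right) = 47 \left(-56 + 188\right) = 47 \cdot 132 = 6204$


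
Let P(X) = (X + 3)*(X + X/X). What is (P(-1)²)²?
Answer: 0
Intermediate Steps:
P(X) = (1 + X)*(3 + X) (P(X) = (3 + X)*(X + 1) = (3 + X)*(1 + X) = (1 + X)*(3 + X))
(P(-1)²)² = ((3 + (-1)² + 4*(-1))²)² = ((3 + 1 - 4)²)² = (0²)² = 0² = 0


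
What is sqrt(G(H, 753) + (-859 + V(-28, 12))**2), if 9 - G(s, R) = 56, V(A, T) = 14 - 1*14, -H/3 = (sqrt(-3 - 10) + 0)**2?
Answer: sqrt(737834) ≈ 858.97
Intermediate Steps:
H = 39 (H = -3*(sqrt(-3 - 10) + 0)**2 = -3*(sqrt(-13) + 0)**2 = -3*(I*sqrt(13) + 0)**2 = -3*(I*sqrt(13))**2 = -3*(-13) = 39)
V(A, T) = 0 (V(A, T) = 14 - 14 = 0)
G(s, R) = -47 (G(s, R) = 9 - 1*56 = 9 - 56 = -47)
sqrt(G(H, 753) + (-859 + V(-28, 12))**2) = sqrt(-47 + (-859 + 0)**2) = sqrt(-47 + (-859)**2) = sqrt(-47 + 737881) = sqrt(737834)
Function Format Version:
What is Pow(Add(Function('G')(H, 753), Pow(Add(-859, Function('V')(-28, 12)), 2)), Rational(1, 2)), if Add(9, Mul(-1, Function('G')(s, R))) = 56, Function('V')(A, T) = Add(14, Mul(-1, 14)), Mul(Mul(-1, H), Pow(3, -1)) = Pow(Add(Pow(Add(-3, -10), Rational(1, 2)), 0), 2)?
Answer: Pow(737834, Rational(1, 2)) ≈ 858.97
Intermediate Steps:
H = 39 (H = Mul(-3, Pow(Add(Pow(Add(-3, -10), Rational(1, 2)), 0), 2)) = Mul(-3, Pow(Add(Pow(-13, Rational(1, 2)), 0), 2)) = Mul(-3, Pow(Add(Mul(I, Pow(13, Rational(1, 2))), 0), 2)) = Mul(-3, Pow(Mul(I, Pow(13, Rational(1, 2))), 2)) = Mul(-3, -13) = 39)
Function('V')(A, T) = 0 (Function('V')(A, T) = Add(14, -14) = 0)
Function('G')(s, R) = -47 (Function('G')(s, R) = Add(9, Mul(-1, 56)) = Add(9, -56) = -47)
Pow(Add(Function('G')(H, 753), Pow(Add(-859, Function('V')(-28, 12)), 2)), Rational(1, 2)) = Pow(Add(-47, Pow(Add(-859, 0), 2)), Rational(1, 2)) = Pow(Add(-47, Pow(-859, 2)), Rational(1, 2)) = Pow(Add(-47, 737881), Rational(1, 2)) = Pow(737834, Rational(1, 2))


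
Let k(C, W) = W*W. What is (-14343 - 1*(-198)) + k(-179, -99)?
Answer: -4344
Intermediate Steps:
k(C, W) = W²
(-14343 - 1*(-198)) + k(-179, -99) = (-14343 - 1*(-198)) + (-99)² = (-14343 + 198) + 9801 = -14145 + 9801 = -4344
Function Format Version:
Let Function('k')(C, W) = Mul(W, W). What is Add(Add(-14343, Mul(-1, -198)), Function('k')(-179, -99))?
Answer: -4344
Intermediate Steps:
Function('k')(C, W) = Pow(W, 2)
Add(Add(-14343, Mul(-1, -198)), Function('k')(-179, -99)) = Add(Add(-14343, Mul(-1, -198)), Pow(-99, 2)) = Add(Add(-14343, 198), 9801) = Add(-14145, 9801) = -4344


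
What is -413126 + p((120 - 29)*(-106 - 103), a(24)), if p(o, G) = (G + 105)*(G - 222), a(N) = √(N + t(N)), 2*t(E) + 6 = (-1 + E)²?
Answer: -872301/2 - 117*√1142/2 ≈ -4.3813e+5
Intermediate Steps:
t(E) = -3 + (-1 + E)²/2
a(N) = √(-3 + N + (-1 + N)²/2) (a(N) = √(N + (-3 + (-1 + N)²/2)) = √(-3 + N + (-1 + N)²/2))
p(o, G) = (-222 + G)*(105 + G) (p(o, G) = (105 + G)*(-222 + G) = (-222 + G)*(105 + G))
-413126 + p((120 - 29)*(-106 - 103), a(24)) = -413126 + (-23310 + (√(-10 + 2*24²)/2)² - 117*√(-10 + 2*24²)/2) = -413126 + (-23310 + (√(-10 + 2*576)/2)² - 117*√(-10 + 2*576)/2) = -413126 + (-23310 + (√(-10 + 1152)/2)² - 117*√(-10 + 1152)/2) = -413126 + (-23310 + (√1142/2)² - 117*√1142/2) = -413126 + (-23310 + 571/2 - 117*√1142/2) = -413126 + (-46049/2 - 117*√1142/2) = -872301/2 - 117*√1142/2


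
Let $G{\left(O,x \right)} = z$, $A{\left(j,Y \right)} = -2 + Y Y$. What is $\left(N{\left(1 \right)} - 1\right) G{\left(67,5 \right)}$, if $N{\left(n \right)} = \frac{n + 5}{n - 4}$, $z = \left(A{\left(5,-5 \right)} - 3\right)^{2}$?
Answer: $-1200$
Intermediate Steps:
$A{\left(j,Y \right)} = -2 + Y^{2}$
$z = 400$ ($z = \left(\left(-2 + \left(-5\right)^{2}\right) - 3\right)^{2} = \left(\left(-2 + 25\right) - 3\right)^{2} = \left(23 - 3\right)^{2} = 20^{2} = 400$)
$N{\left(n \right)} = \frac{5 + n}{-4 + n}$
$G{\left(O,x \right)} = 400$
$\left(N{\left(1 \right)} - 1\right) G{\left(67,5 \right)} = \left(\frac{5 + 1}{-4 + 1} - 1\right) 400 = \left(\frac{1}{-3} \cdot 6 - 1\right) 400 = \left(\left(- \frac{1}{3}\right) 6 - 1\right) 400 = \left(-2 - 1\right) 400 = \left(-3\right) 400 = -1200$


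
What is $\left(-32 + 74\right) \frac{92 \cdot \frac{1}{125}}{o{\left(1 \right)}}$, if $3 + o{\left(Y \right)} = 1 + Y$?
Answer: $- \frac{3864}{125} \approx -30.912$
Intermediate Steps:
$o{\left(Y \right)} = -2 + Y$ ($o{\left(Y \right)} = -3 + \left(1 + Y\right) = -2 + Y$)
$\left(-32 + 74\right) \frac{92 \cdot \frac{1}{125}}{o{\left(1 \right)}} = \left(-32 + 74\right) \frac{92 \cdot \frac{1}{125}}{-2 + 1} = 42 \frac{92 \cdot \frac{1}{125}}{-1} = 42 \cdot \frac{92}{125} \left(-1\right) = 42 \left(- \frac{92}{125}\right) = - \frac{3864}{125}$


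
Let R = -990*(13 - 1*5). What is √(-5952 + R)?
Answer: 68*I*√3 ≈ 117.78*I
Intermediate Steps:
R = -7920 (R = -990*(13 - 5) = -990*8 = -7920)
√(-5952 + R) = √(-5952 - 7920) = √(-13872) = 68*I*√3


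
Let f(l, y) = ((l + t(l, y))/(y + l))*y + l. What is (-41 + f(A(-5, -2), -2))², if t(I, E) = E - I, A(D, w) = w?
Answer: 1936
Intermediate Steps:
f(l, y) = l + y²/(l + y) (f(l, y) = ((l + (y - l))/(y + l))*y + l = (y/(l + y))*y + l = y²/(l + y) + l = l + y²/(l + y))
(-41 + f(A(-5, -2), -2))² = (-41 + ((-2)² + (-2)² - 2*(-2))/(-2 - 2))² = (-41 + (4 + 4 + 4)/(-4))² = (-41 - ¼*12)² = (-41 - 3)² = (-44)² = 1936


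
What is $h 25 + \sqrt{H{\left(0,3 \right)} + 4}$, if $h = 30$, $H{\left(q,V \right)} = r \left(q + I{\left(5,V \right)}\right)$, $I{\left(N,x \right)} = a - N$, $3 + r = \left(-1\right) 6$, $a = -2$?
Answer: $750 + \sqrt{67} \approx 758.19$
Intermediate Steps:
$r = -9$ ($r = -3 - 6 = -9$)
$I{\left(N,x \right)} = -2 - N$
$H{\left(q,V \right)} = 63 - 9 q$ ($H{\left(q,V \right)} = - 9 \left(q - 7\right) = - 9 \left(-7 + q\right) = 63 - 9 q$)
$h 25 + \sqrt{H{\left(0,3 \right)} + 4} = 30 \cdot 25 + \sqrt{\left(63 - 0\right) + 4} = 750 + \sqrt{\left(63 + 0\right) + 4} = 750 + \sqrt{63 + 4} = 750 + \sqrt{67}$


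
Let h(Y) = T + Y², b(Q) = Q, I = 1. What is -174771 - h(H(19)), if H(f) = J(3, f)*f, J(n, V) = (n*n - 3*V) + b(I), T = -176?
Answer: -972044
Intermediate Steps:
J(n, V) = 1 + n² - 3*V (J(n, V) = (n*n - 3*V) + 1 = (n² - 3*V) + 1 = 1 + n² - 3*V)
H(f) = f*(10 - 3*f) (H(f) = (1 + 3² - 3*f)*f = (1 + 9 - 3*f)*f = (10 - 3*f)*f = f*(10 - 3*f))
h(Y) = -176 + Y²
-174771 - h(H(19)) = -174771 - (-176 + (19*(10 - 3*19))²) = -174771 - (-176 + (19*(10 - 57))²) = -174771 - (-176 + (19*(-47))²) = -174771 - (-176 + (-893)²) = -174771 - (-176 + 797449) = -174771 - 1*797273 = -174771 - 797273 = -972044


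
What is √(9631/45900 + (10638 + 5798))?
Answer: √38475523581/1530 ≈ 128.20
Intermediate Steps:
√(9631/45900 + (10638 + 5798)) = √(9631*(1/45900) + 16436) = √(9631/45900 + 16436) = √(754422031/45900) = √38475523581/1530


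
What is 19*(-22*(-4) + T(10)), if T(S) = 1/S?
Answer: 16739/10 ≈ 1673.9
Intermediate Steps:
19*(-22*(-4) + T(10)) = 19*(-22*(-4) + 1/10) = 19*(88 + ⅒) = 19*(881/10) = 16739/10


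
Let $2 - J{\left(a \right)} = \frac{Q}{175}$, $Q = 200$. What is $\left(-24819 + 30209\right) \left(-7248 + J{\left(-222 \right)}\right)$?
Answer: $-39062100$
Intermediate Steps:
$J{\left(a \right)} = \frac{6}{7}$ ($J{\left(a \right)} = 2 - \frac{200}{175} = 2 - 200 \cdot \frac{1}{175} = 2 - \frac{8}{7} = \frac{6}{7}$)
$\left(-24819 + 30209\right) \left(-7248 + J{\left(-222 \right)}\right) = \left(-24819 + 30209\right) \left(-7248 + \frac{6}{7}\right) = 5390 \left(- \frac{50730}{7}\right) = -39062100$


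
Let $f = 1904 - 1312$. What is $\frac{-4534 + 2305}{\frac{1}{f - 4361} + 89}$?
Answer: $- \frac{8401101}{335440} \approx -25.045$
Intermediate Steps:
$f = 592$ ($f = 1904 - 1312 = 592$)
$\frac{-4534 + 2305}{\frac{1}{f - 4361} + 89} = \frac{-4534 + 2305}{\frac{1}{592 - 4361} + 89} = - \frac{2229}{\frac{1}{-3769} + 89} = - \frac{2229}{- \frac{1}{3769} + 89} = - \frac{2229}{\frac{335440}{3769}} = \left(-2229\right) \frac{3769}{335440} = - \frac{8401101}{335440}$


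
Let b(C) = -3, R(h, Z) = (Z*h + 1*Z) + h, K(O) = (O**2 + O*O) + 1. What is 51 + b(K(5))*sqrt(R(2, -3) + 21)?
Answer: 51 - 3*sqrt(14) ≈ 39.775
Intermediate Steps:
K(O) = 1 + 2*O**2 (K(O) = (O**2 + O**2) + 1 = 2*O**2 + 1 = 1 + 2*O**2)
R(h, Z) = Z + h + Z*h (R(h, Z) = (Z*h + Z) + h = (Z + Z*h) + h = Z + h + Z*h)
51 + b(K(5))*sqrt(R(2, -3) + 21) = 51 - 3*sqrt((-3 + 2 - 3*2) + 21) = 51 - 3*sqrt((-3 + 2 - 6) + 21) = 51 - 3*sqrt(-7 + 21) = 51 - 3*sqrt(14)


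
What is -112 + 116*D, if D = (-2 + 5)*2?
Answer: 584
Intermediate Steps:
D = 6 (D = 3*2 = 6)
-112 + 116*D = -112 + 116*6 = -112 + 696 = 584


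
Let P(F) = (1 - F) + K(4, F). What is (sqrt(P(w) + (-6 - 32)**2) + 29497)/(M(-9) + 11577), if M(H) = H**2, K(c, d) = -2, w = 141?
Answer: 29497/11658 + sqrt(1302)/11658 ≈ 2.5333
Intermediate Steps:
P(F) = -1 - F (P(F) = (1 - F) - 2 = -1 - F)
(sqrt(P(w) + (-6 - 32)**2) + 29497)/(M(-9) + 11577) = (sqrt((-1 - 1*141) + (-6 - 32)**2) + 29497)/((-9)**2 + 11577) = (sqrt((-1 - 141) + (-38)**2) + 29497)/(81 + 11577) = (sqrt(-142 + 1444) + 29497)/11658 = (sqrt(1302) + 29497)*(1/11658) = (29497 + sqrt(1302))*(1/11658) = 29497/11658 + sqrt(1302)/11658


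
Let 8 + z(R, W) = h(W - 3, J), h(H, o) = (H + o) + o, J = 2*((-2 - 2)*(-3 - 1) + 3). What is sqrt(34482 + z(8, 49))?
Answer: 186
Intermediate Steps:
J = 38 (J = 2*(-4*(-4) + 3) = 2*(16 + 3) = 2*19 = 38)
h(H, o) = H + 2*o
z(R, W) = 65 + W (z(R, W) = -8 + ((W - 3) + 2*38) = -8 + ((-3 + W) + 76) = -8 + (73 + W) = 65 + W)
sqrt(34482 + z(8, 49)) = sqrt(34482 + (65 + 49)) = sqrt(34482 + 114) = sqrt(34596) = 186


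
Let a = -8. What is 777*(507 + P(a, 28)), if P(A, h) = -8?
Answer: 387723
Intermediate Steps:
777*(507 + P(a, 28)) = 777*(507 - 8) = 777*499 = 387723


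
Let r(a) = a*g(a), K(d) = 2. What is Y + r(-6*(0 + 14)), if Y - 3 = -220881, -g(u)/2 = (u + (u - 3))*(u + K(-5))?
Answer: 2134818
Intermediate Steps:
g(u) = -2*(-3 + 2*u)*(2 + u) (g(u) = -2*(u + (u - 3))*(u + 2) = -2*(u + (-3 + u))*(2 + u) = -2*(-3 + 2*u)*(2 + u))
Y = -220878 (Y = 3 - 220881 = -220878)
r(a) = a*(12 - 4*a² - 2*a)
Y + r(-6*(0 + 14)) = -220878 + 2*(-6*(0 + 14))*(6 - (-6)*(0 + 14) - 2*36*(0 + 14)²) = -220878 + 2*(-6*14)*(6 - (-6)*14 - 2*(-6*14)²) = -220878 + 2*(-84)*(6 - 1*(-84) - 2*(-84)²) = -220878 + 2*(-84)*(6 + 84 - 2*7056) = -220878 + 2*(-84)*(6 + 84 - 14112) = -220878 + 2*(-84)*(-14022) = -220878 + 2355696 = 2134818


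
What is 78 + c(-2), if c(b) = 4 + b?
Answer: 80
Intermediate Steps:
78 + c(-2) = 78 + (4 - 2) = 78 + 2 = 80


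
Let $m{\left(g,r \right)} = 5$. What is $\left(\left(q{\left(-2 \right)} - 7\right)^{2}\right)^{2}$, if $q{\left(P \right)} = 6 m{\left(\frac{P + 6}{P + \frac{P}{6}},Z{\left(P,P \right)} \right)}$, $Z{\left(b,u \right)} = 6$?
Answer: $279841$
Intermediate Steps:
$q{\left(P \right)} = 30$ ($q{\left(P \right)} = 6 \cdot 5 = 30$)
$\left(\left(q{\left(-2 \right)} - 7\right)^{2}\right)^{2} = \left(\left(30 - 7\right)^{2}\right)^{2} = \left(23^{2}\right)^{2} = 529^{2} = 279841$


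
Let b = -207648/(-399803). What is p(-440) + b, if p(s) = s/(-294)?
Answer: 118480916/58771041 ≈ 2.0160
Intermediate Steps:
b = 207648/399803 (b = -207648*(-1/399803) = 207648/399803 ≈ 0.51938)
p(s) = -s/294 (p(s) = s*(-1/294) = -s/294)
p(-440) + b = -1/294*(-440) + 207648/399803 = 220/147 + 207648/399803 = 118480916/58771041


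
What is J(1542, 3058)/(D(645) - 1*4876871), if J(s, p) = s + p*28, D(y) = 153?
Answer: -43583/2438359 ≈ -0.017874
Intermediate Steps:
J(s, p) = s + 28*p
J(1542, 3058)/(D(645) - 1*4876871) = (1542 + 28*3058)/(153 - 1*4876871) = (1542 + 85624)/(153 - 4876871) = 87166/(-4876718) = 87166*(-1/4876718) = -43583/2438359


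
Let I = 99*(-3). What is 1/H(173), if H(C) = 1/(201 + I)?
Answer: -96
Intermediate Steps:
I = -297
H(C) = -1/96 (H(C) = 1/(201 - 297) = 1/(-96) = -1/96)
1/H(173) = 1/(-1/96) = -96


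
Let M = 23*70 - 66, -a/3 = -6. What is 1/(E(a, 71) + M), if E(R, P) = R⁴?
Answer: 1/106520 ≈ 9.3879e-6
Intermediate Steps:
a = 18 (a = -3*(-6) = 18)
M = 1544 (M = 1610 - 66 = 1544)
1/(E(a, 71) + M) = 1/(18⁴ + 1544) = 1/(104976 + 1544) = 1/106520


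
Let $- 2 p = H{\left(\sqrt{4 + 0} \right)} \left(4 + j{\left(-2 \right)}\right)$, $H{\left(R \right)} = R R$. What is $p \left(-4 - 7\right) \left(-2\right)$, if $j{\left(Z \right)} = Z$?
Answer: $-88$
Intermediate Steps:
$H{\left(R \right)} = R^{2}$
$p = -4$ ($p = - \frac{\left(\sqrt{4 + 0}\right)^{2} \left(4 - 2\right)}{2} = - \frac{\left(\sqrt{4}\right)^{2} \cdot 2}{2} = - \frac{2^{2} \cdot 2}{2} = - \frac{4 \cdot 2}{2} = \left(- \frac{1}{2}\right) 8 = -4$)
$p \left(-4 - 7\right) \left(-2\right) = - 4 \left(-4 - 7\right) \left(-2\right) = - 4 \left(\left(-11\right) \left(-2\right)\right) = \left(-4\right) 22 = -88$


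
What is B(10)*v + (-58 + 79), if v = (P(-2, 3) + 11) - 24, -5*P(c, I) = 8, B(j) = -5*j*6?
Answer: 4401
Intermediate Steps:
B(j) = -30*j
P(c, I) = -8/5 (P(c, I) = -⅕*8 = -8/5)
v = -73/5 (v = (-8/5 + 11) - 24 = 47/5 - 24 = -73/5 ≈ -14.600)
B(10)*v + (-58 + 79) = -30*10*(-73/5) + (-58 + 79) = -300*(-73/5) + 21 = 4380 + 21 = 4401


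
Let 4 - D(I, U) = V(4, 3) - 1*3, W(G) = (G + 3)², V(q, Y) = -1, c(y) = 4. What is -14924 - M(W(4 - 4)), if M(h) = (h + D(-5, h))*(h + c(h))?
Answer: -15145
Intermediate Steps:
W(G) = (3 + G)²
D(I, U) = 8 (D(I, U) = 4 - (-1 - 1*3) = 4 - (-1 - 3) = 4 - 1*(-4) = 4 + 4 = 8)
M(h) = (4 + h)*(8 + h) (M(h) = (h + 8)*(h + 4) = (8 + h)*(4 + h) = (4 + h)*(8 + h))
-14924 - M(W(4 - 4)) = -14924 - (32 + ((3 + (4 - 4))²)² + 12*(3 + (4 - 4))²) = -14924 - (32 + ((3 + 0)²)² + 12*(3 + 0)²) = -14924 - (32 + (3²)² + 12*3²) = -14924 - (32 + 9² + 12*9) = -14924 - (32 + 81 + 108) = -14924 - 1*221 = -14924 - 221 = -15145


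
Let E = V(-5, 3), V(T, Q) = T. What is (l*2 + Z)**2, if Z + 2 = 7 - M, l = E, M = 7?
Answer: 144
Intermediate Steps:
E = -5
l = -5
Z = -2 (Z = -2 + (7 - 1*7) = -2 + (7 - 7) = -2 + 0 = -2)
(l*2 + Z)**2 = (-5*2 - 2)**2 = (-10 - 2)**2 = (-12)**2 = 144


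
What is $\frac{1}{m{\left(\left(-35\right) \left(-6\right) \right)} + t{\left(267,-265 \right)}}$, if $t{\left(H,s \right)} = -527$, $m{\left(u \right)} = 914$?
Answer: $\frac{1}{387} \approx 0.002584$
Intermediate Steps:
$\frac{1}{m{\left(\left(-35\right) \left(-6\right) \right)} + t{\left(267,-265 \right)}} = \frac{1}{914 - 527} = \frac{1}{387}$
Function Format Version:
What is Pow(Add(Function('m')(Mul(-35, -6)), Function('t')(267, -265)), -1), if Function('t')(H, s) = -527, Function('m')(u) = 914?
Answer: Rational(1, 387) ≈ 0.0025840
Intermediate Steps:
Pow(Add(Function('m')(Mul(-35, -6)), Function('t')(267, -265)), -1) = Pow(Add(914, -527), -1) = Pow(387, -1) = Rational(1, 387)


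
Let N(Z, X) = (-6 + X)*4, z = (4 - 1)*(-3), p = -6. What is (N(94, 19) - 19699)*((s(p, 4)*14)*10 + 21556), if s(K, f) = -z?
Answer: -448265952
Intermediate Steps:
z = -9 (z = 3*(-3) = -9)
N(Z, X) = -24 + 4*X
s(K, f) = 9 (s(K, f) = -1*(-9) = 9)
(N(94, 19) - 19699)*((s(p, 4)*14)*10 + 21556) = ((-24 + 4*19) - 19699)*((9*14)*10 + 21556) = ((-24 + 76) - 19699)*(126*10 + 21556) = (52 - 19699)*(1260 + 21556) = -19647*22816 = -448265952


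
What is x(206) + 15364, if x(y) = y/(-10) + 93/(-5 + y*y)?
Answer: 3255179492/212155 ≈ 15343.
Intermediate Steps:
x(y) = 93/(-5 + y²) - y/10 (x(y) = y*(-⅒) + 93/(-5 + y²) = -y/10 + 93/(-5 + y²) = 93/(-5 + y²) - y/10)
x(206) + 15364 = (930 - 1*206³ + 5*206)/(10*(-5 + 206²)) + 15364 = (930 - 1*8741816 + 1030)/(10*(-5 + 42436)) + 15364 = (⅒)*(930 - 8741816 + 1030)/42431 + 15364 = (⅒)*(1/42431)*(-8739856) + 15364 = -4369928/212155 + 15364 = 3255179492/212155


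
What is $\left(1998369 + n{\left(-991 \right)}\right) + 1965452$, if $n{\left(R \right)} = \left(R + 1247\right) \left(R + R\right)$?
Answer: $3456429$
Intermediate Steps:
$n{\left(R \right)} = 2 R \left(1247 + R\right)$ ($n{\left(R \right)} = \left(1247 + R\right) 2 R = 2 R \left(1247 + R\right)$)
$\left(1998369 + n{\left(-991 \right)}\right) + 1965452 = \left(1998369 + 2 \left(-991\right) \left(1247 - 991\right)\right) + 1965452 = \left(1998369 + 2 \left(-991\right) 256\right) + 1965452 = \left(1998369 - 507392\right) + 1965452 = 1490977 + 1965452 = 3456429$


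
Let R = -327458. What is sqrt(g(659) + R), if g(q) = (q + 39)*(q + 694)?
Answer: 2*sqrt(154234) ≈ 785.45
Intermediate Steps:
g(q) = (39 + q)*(694 + q)
sqrt(g(659) + R) = sqrt((27066 + 659**2 + 733*659) - 327458) = sqrt((27066 + 434281 + 483047) - 327458) = sqrt(944394 - 327458) = sqrt(616936) = 2*sqrt(154234)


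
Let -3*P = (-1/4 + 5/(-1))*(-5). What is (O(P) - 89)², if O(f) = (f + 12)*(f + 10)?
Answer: 1846881/256 ≈ 7214.4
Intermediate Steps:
P = -35/4 (P = -(-1/4 + 5/(-1))*(-5)/3 = -(-1*¼ + 5*(-1))*(-5)/3 = -(-¼ - 5)*(-5)/3 = -(-7)*(-5)/4 = -⅓*105/4 = -35/4 ≈ -8.7500)
O(f) = (10 + f)*(12 + f) (O(f) = (12 + f)*(10 + f) = (10 + f)*(12 + f))
(O(P) - 89)² = ((120 + (-35/4)² + 22*(-35/4)) - 89)² = ((120 + 1225/16 - 385/2) - 89)² = (65/16 - 89)² = (-1359/16)² = 1846881/256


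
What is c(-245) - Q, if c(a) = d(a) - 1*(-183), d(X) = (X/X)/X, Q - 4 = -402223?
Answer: 98588489/245 ≈ 4.0240e+5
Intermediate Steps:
Q = -402219 (Q = 4 - 402223 = -402219)
d(X) = 1/X
c(a) = 183 + 1/a (c(a) = 1/a - 1*(-183) = 1/a + 183 = 183 + 1/a)
c(-245) - Q = (183 + 1/(-245)) - 1*(-402219) = (183 - 1/245) + 402219 = 44834/245 + 402219 = 98588489/245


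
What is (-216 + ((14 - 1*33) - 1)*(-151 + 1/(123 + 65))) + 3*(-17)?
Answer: 129386/47 ≈ 2752.9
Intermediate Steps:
(-216 + ((14 - 1*33) - 1)*(-151 + 1/(123 + 65))) + 3*(-17) = (-216 + ((14 - 33) - 1)*(-151 + 1/188)) - 51 = (-216 + (-19 - 1)*(-151 + 1/188)) - 51 = (-216 - 20*(-28387/188)) - 51 = (-216 + 141935/47) - 51 = 131783/47 - 51 = 129386/47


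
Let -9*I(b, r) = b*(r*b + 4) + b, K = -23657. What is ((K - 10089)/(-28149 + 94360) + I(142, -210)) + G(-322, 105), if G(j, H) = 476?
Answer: 280602841240/595899 ≈ 4.7089e+5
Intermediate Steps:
I(b, r) = -b/9 - b*(4 + b*r)/9 (I(b, r) = -(b*(r*b + 4) + b)/9 = -(b*(b*r + 4) + b)/9 = -(b*(4 + b*r) + b)/9 = -(b + b*(4 + b*r))/9 = -b/9 - b*(4 + b*r)/9)
((K - 10089)/(-28149 + 94360) + I(142, -210)) + G(-322, 105) = ((-23657 - 10089)/(-28149 + 94360) - ⅑*142*(5 + 142*(-210))) + 476 = (-33746/66211 - ⅑*142*(5 - 29820)) + 476 = (-33746*1/66211 - ⅑*142*(-29815)) + 476 = (-33746/66211 + 4233730/9) + 476 = 280319193316/595899 + 476 = 280602841240/595899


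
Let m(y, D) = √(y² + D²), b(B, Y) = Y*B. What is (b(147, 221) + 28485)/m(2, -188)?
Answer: 30486*√8837/8837 ≈ 324.30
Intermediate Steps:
b(B, Y) = B*Y
m(y, D) = √(D² + y²)
(b(147, 221) + 28485)/m(2, -188) = (147*221 + 28485)/(√((-188)² + 2²)) = (32487 + 28485)/(√(35344 + 4)) = 60972/(√35348) = 60972/((2*√8837)) = 60972*(√8837/17674) = 30486*√8837/8837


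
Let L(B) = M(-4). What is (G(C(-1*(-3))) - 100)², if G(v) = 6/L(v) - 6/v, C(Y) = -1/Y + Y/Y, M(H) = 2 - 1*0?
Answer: 11236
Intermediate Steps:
M(H) = 2 (M(H) = 2 + 0 = 2)
L(B) = 2
C(Y) = 1 - 1/Y (C(Y) = -1/Y + 1 = 1 - 1/Y)
G(v) = 3 - 6/v (G(v) = 6/2 - 6/v = 6*(½) - 6/v = 3 - 6/v)
(G(C(-1*(-3))) - 100)² = ((3 - 6*3/(-1 - 1*(-3))) - 100)² = ((3 - 6*3/(-1 + 3)) - 100)² = ((3 - 6/((⅓)*2)) - 100)² = ((3 - 6/⅔) - 100)² = ((3 - 6*3/2) - 100)² = ((3 - 9) - 100)² = (-6 - 100)² = (-106)² = 11236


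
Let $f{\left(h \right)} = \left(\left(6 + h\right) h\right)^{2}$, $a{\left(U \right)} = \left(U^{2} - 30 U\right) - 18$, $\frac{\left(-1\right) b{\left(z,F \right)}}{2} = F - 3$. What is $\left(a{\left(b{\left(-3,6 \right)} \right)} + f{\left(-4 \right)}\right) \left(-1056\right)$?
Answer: $-276672$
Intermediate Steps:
$b{\left(z,F \right)} = 6 - 2 F$ ($b{\left(z,F \right)} = - 2 \left(F - 3\right) = - 2 \left(-3 + F\right) = 6 - 2 F$)
$a{\left(U \right)} = -18 + U^{2} - 30 U$
$f{\left(h \right)} = h^{2} \left(6 + h\right)^{2}$ ($f{\left(h \right)} = \left(h \left(6 + h\right)\right)^{2} = h^{2} \left(6 + h\right)^{2}$)
$\left(a{\left(b{\left(-3,6 \right)} \right)} + f{\left(-4 \right)}\right) \left(-1056\right) = \left(\left(-18 + \left(6 - 12\right)^{2} - 30 \left(6 - 12\right)\right) + \left(-4\right)^{2} \left(6 - 4\right)^{2}\right) \left(-1056\right) = \left(\left(-18 + \left(6 - 12\right)^{2} - 30 \left(6 - 12\right)\right) + 16 \cdot 2^{2}\right) \left(-1056\right) = \left(\left(-18 + \left(-6\right)^{2} - -180\right) + 16 \cdot 4\right) \left(-1056\right) = \left(\left(-18 + 36 + 180\right) + 64\right) \left(-1056\right) = \left(198 + 64\right) \left(-1056\right) = 262 \left(-1056\right) = -276672$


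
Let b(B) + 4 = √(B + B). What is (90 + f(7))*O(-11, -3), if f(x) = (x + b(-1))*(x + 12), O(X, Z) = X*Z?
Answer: 4851 + 627*I*√2 ≈ 4851.0 + 886.71*I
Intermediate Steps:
b(B) = -4 + √2*√B (b(B) = -4 + √(B + B) = -4 + √(2*B) = -4 + √2*√B)
f(x) = (12 + x)*(-4 + x + I*√2) (f(x) = (x + (-4 + √2*√(-1)))*(x + 12) = (x + (-4 + √2*I))*(12 + x) = (x + (-4 + I*√2))*(12 + x) = (-4 + x + I*√2)*(12 + x) = (12 + x)*(-4 + x + I*√2))
(90 + f(7))*O(-11, -3) = (90 + (-48 + 7² + 8*7 + 12*I*√2 + I*7*√2))*(-11*(-3)) = (90 + (-48 + 49 + 56 + 12*I*√2 + 7*I*√2))*33 = (90 + (57 + 19*I*√2))*33 = (147 + 19*I*√2)*33 = 4851 + 627*I*√2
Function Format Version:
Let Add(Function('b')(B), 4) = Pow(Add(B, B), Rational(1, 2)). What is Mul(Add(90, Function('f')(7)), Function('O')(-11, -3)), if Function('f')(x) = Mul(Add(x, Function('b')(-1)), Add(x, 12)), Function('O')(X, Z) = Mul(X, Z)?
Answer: Add(4851, Mul(627, I, Pow(2, Rational(1, 2)))) ≈ Add(4851.0, Mul(886.71, I))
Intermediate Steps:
Function('b')(B) = Add(-4, Mul(Pow(2, Rational(1, 2)), Pow(B, Rational(1, 2)))) (Function('b')(B) = Add(-4, Pow(Add(B, B), Rational(1, 2))) = Add(-4, Pow(Mul(2, B), Rational(1, 2))) = Add(-4, Mul(Pow(2, Rational(1, 2)), Pow(B, Rational(1, 2)))))
Function('f')(x) = Mul(Add(12, x), Add(-4, x, Mul(I, Pow(2, Rational(1, 2))))) (Function('f')(x) = Mul(Add(x, Add(-4, Mul(Pow(2, Rational(1, 2)), Pow(-1, Rational(1, 2))))), Add(x, 12)) = Mul(Add(x, Add(-4, Mul(Pow(2, Rational(1, 2)), I))), Add(12, x)) = Mul(Add(x, Add(-4, Mul(I, Pow(2, Rational(1, 2))))), Add(12, x)) = Mul(Add(-4, x, Mul(I, Pow(2, Rational(1, 2)))), Add(12, x)) = Mul(Add(12, x), Add(-4, x, Mul(I, Pow(2, Rational(1, 2))))))
Mul(Add(90, Function('f')(7)), Function('O')(-11, -3)) = Mul(Add(90, Add(-48, Pow(7, 2), Mul(8, 7), Mul(12, I, Pow(2, Rational(1, 2))), Mul(I, 7, Pow(2, Rational(1, 2))))), Mul(-11, -3)) = Mul(Add(90, Add(-48, 49, 56, Mul(12, I, Pow(2, Rational(1, 2))), Mul(7, I, Pow(2, Rational(1, 2))))), 33) = Mul(Add(90, Add(57, Mul(19, I, Pow(2, Rational(1, 2))))), 33) = Mul(Add(147, Mul(19, I, Pow(2, Rational(1, 2)))), 33) = Add(4851, Mul(627, I, Pow(2, Rational(1, 2))))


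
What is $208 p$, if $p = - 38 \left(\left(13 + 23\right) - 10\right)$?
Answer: $-205504$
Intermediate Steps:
$p = -988$ ($p = - 38 \left(36 - 10\right) = \left(-38\right) 26 = -988$)
$208 p = 208 \left(-988\right) = -205504$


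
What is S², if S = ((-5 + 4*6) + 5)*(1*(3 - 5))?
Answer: 2304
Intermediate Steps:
S = -48 (S = ((-5 + 24) + 5)*(1*(-2)) = (19 + 5)*(-2) = 24*(-2) = -48)
S² = (-48)² = 2304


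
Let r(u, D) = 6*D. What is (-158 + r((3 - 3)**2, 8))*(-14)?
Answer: 1540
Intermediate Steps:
(-158 + r((3 - 3)**2, 8))*(-14) = (-158 + 6*8)*(-14) = (-158 + 48)*(-14) = -110*(-14) = 1540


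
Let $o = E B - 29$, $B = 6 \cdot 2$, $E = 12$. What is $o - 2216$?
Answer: $-2101$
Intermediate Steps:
$B = 12$
$o = 115$ ($o = 12 \cdot 12 - 29 = 144 - 29 = 115$)
$o - 2216 = 115 - 2216 = -2101$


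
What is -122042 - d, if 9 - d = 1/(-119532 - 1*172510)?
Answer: -35644018143/292042 ≈ -1.2205e+5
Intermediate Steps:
d = 2628379/292042 (d = 9 - 1/(-119532 - 1*172510) = 9 - 1/(-119532 - 172510) = 9 - 1/(-292042) = 9 - 1*(-1/292042) = 9 + 1/292042 = 2628379/292042 ≈ 9.0000)
-122042 - d = -122042 - 1*2628379/292042 = -122042 - 2628379/292042 = -35644018143/292042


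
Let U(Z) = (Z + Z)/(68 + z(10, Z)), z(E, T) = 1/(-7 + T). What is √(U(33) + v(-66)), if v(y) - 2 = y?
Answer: 10*I*√1972435/1769 ≈ 7.9391*I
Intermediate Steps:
v(y) = 2 + y
U(Z) = 2*Z/(68 + 1/(-7 + Z)) (U(Z) = (Z + Z)/(68 + 1/(-7 + Z)) = (2*Z)/(68 + 1/(-7 + Z)) = 2*Z/(68 + 1/(-7 + Z)))
√(U(33) + v(-66)) = √(2*33*(-7 + 33)/(-475 + 68*33) + (2 - 66)) = √(2*33*26/(-475 + 2244) - 64) = √(2*33*26/1769 - 64) = √(2*33*(1/1769)*26 - 64) = √(1716/1769 - 64) = √(-111500/1769) = 10*I*√1972435/1769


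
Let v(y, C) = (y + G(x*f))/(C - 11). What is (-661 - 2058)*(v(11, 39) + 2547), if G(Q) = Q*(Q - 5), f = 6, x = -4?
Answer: -27975791/4 ≈ -6.9939e+6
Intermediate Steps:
G(Q) = Q*(-5 + Q)
v(y, C) = (696 + y)/(-11 + C) (v(y, C) = (y + (-4*6)*(-5 - 4*6))/(C - 11) = (y - 24*(-5 - 24))/(-11 + C) = (y - 24*(-29))/(-11 + C) = (y + 696)/(-11 + C) = (696 + y)/(-11 + C))
(-661 - 2058)*(v(11, 39) + 2547) = (-661 - 2058)*((696 + 11)/(-11 + 39) + 2547) = -2719*(707/28 + 2547) = -2719*((1/28)*707 + 2547) = -2719*(101/4 + 2547) = -2719*10289/4 = -27975791/4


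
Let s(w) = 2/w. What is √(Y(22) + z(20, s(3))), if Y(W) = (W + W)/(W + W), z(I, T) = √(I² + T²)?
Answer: √(9 + 6*√901)/3 ≈ 4.5838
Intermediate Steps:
Y(W) = 1 (Y(W) = (2*W)/((2*W)) = (2*W)*(1/(2*W)) = 1)
√(Y(22) + z(20, s(3))) = √(1 + √(20² + (2/3)²)) = √(1 + √(400 + (2*(⅓))²)) = √(1 + √(400 + (⅔)²)) = √(1 + √(400 + 4/9)) = √(1 + √(3604/9)) = √(1 + 2*√901/3)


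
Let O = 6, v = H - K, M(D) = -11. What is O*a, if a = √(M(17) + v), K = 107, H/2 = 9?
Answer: 60*I ≈ 60.0*I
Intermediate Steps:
H = 18 (H = 2*9 = 18)
v = -89 (v = 18 - 1*107 = 18 - 107 = -89)
a = 10*I (a = √(-11 - 89) = √(-100) = 10*I ≈ 10.0*I)
O*a = 6*(10*I) = 60*I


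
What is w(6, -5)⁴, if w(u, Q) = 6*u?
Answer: 1679616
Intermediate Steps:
w(6, -5)⁴ = (6*6)⁴ = 36⁴ = 1679616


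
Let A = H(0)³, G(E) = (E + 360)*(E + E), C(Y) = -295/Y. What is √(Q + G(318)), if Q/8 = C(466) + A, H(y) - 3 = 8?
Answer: 2*√5996911361/233 ≈ 664.72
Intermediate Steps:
H(y) = 11 (H(y) = 3 + 8 = 11)
G(E) = 2*E*(360 + E) (G(E) = (360 + E)*(2*E) = 2*E*(360 + E))
A = 1331 (A = 11³ = 1331)
Q = 2479804/233 (Q = 8*(-295/466 + 1331) = 8*(619951/466) = 2479804/233 ≈ 10643.)
√(Q + G(318)) = √(2479804/233 + 2*318*(360 + 318)) = √(2479804/233 + 2*318*678) = √(2479804/233 + 431208) = √(102951268/233) = 2*√5996911361/233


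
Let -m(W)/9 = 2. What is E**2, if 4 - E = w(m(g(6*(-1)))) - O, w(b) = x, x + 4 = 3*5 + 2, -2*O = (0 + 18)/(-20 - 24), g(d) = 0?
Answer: 149769/1936 ≈ 77.360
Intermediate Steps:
m(W) = -18 (m(W) = -9*2 = -18)
O = 9/44 (O = -(0 + 18)/(2*(-20 - 24)) = -9/(-44) = -9*(-1)/44 = -1/2*(-9/22) = 9/44 ≈ 0.20455)
x = 13 (x = -4 + (3*5 + 2) = -4 + (15 + 2) = -4 + 17 = 13)
w(b) = 13
E = -387/44 (E = 4 - (13 - 1*9/44) = 4 - (13 - 9/44) = 4 - 1*563/44 = 4 - 563/44 = -387/44 ≈ -8.7955)
E**2 = (-387/44)**2 = 149769/1936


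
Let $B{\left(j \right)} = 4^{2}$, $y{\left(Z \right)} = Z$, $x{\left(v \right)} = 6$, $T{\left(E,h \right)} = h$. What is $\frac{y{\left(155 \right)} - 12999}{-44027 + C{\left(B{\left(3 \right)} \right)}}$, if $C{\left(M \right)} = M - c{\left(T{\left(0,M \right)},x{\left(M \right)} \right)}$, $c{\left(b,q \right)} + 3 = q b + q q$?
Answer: $\frac{3211}{11035} \approx 0.29098$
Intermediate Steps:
$B{\left(j \right)} = 16$
$c{\left(b,q \right)} = -3 + q^{2} + b q$ ($c{\left(b,q \right)} = -3 + \left(q b + q q\right) = -3 + \left(b q + q^{2}\right) = -3 + \left(q^{2} + b q\right) = -3 + q^{2} + b q$)
$C{\left(M \right)} = -33 - 5 M$ ($C{\left(M \right)} = M - \left(-3 + 6^{2} + M 6\right) = M - \left(-3 + 36 + 6 M\right) = M - \left(33 + 6 M\right) = -33 - 5 M$)
$\frac{y{\left(155 \right)} - 12999}{-44027 + C{\left(B{\left(3 \right)} \right)}} = \frac{155 - 12999}{-44027 - 113} = - \frac{12844}{-44027 - 113} = - \frac{12844}{-44140} = \left(-12844\right) \left(- \frac{1}{44140}\right) = \frac{3211}{11035}$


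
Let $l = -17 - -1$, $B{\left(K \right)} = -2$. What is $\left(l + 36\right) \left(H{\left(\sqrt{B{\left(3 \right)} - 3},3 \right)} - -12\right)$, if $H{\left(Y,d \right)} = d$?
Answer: $300$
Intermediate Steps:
$l = -16$ ($l = -17 + 1 = -16$)
$\left(l + 36\right) \left(H{\left(\sqrt{B{\left(3 \right)} - 3},3 \right)} - -12\right) = \left(-16 + 36\right) \left(3 - -12\right) = 20 \left(3 + 12\right) = 20 \cdot 15 = 300$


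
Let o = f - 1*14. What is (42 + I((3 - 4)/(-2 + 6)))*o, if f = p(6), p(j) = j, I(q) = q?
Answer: -334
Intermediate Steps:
f = 6
o = -8 (o = 6 - 1*14 = 6 - 14 = -8)
(42 + I((3 - 4)/(-2 + 6)))*o = (42 + (3 - 4)/(-2 + 6))*(-8) = (42 - 1/4)*(-8) = (167/4)*(-8) = -334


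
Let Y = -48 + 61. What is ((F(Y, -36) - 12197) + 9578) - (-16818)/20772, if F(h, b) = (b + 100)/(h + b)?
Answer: -208697593/79626 ≈ -2621.0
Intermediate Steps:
Y = 13
F(h, b) = (100 + b)/(b + h)
((F(Y, -36) - 12197) + 9578) - (-16818)/20772 = (((100 - 36)/(-36 + 13) - 12197) + 9578) - (-16818)/20772 = ((64/(-23) - 12197) + 9578) - (-16818)/20772 = ((-1/23*64 - 12197) + 9578) - 1*(-2803/3462) = ((-64/23 - 12197) + 9578) + 2803/3462 = (-280595/23 + 9578) + 2803/3462 = -60301/23 + 2803/3462 = -208697593/79626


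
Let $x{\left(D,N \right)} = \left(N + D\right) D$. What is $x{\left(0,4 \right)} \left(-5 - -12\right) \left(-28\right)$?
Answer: $0$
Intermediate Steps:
$x{\left(D,N \right)} = D \left(D + N\right)$ ($x{\left(D,N \right)} = \left(D + N\right) D = D \left(D + N\right)$)
$x{\left(0,4 \right)} \left(-5 - -12\right) \left(-28\right) = 0 \left(0 + 4\right) \left(-5 - -12\right) \left(-28\right) = 0 \cdot 4 \left(-5 + 12\right) \left(-28\right) = 0 \cdot 7 \left(-28\right) = 0 \left(-28\right) = 0$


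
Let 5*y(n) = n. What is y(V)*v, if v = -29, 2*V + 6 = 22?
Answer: -232/5 ≈ -46.400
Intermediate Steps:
V = 8 (V = -3 + (1/2)*22 = -3 + 11 = 8)
y(n) = n/5
y(V)*v = ((1/5)*8)*(-29) = (8/5)*(-29) = -232/5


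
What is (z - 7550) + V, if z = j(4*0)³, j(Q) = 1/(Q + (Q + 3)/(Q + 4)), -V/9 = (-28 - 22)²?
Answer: -811286/27 ≈ -30048.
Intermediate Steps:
V = -22500 (V = -9*(-28 - 22)² = -9*(-50)² = -9*2500 = -22500)
j(Q) = 1/(Q + (3 + Q)/(4 + Q))
z = 64/27 (z = ((4 + 4*0)/(3 + (4*0)² + 5*(4*0)))³ = ((4 + 0)/(3 + 0² + 5*0))³ = (4/(3 + 0 + 0))³ = (4/3)³ = 64/27 ≈ 2.3704)
(z - 7550) + V = (64/27 - 7550) - 22500 = -203786/27 - 22500 = -811286/27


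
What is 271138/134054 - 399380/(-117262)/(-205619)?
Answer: 1634358703371511/808053890947903 ≈ 2.0226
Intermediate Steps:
271138/134054 - 399380/(-117262)/(-205619) = 271138*(1/134054) - 399380*(-1/117262)*(-1/205619) = 135569/67027 + (199690/58631)*(-1/205619) = 135569/67027 - 199690/12055647589 = 1634358703371511/808053890947903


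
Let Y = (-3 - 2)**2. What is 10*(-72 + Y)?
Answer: -470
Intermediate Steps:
Y = 25 (Y = (-5)**2 = 25)
10*(-72 + Y) = 10*(-72 + 25) = 10*(-47) = -470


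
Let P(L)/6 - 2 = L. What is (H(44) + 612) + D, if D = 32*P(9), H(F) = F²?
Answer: 4660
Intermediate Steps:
P(L) = 12 + 6*L
D = 2112 (D = 32*(12 + 6*9) = 32*(12 + 54) = 32*66 = 2112)
(H(44) + 612) + D = (44² + 612) + 2112 = (1936 + 612) + 2112 = 2548 + 2112 = 4660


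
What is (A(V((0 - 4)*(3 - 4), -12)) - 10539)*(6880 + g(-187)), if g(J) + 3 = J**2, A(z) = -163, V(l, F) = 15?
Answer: -447835892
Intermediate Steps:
g(J) = -3 + J**2
(A(V((0 - 4)*(3 - 4), -12)) - 10539)*(6880 + g(-187)) = (-163 - 10539)*(6880 + (-3 + (-187)**2)) = -10702*(6880 + (-3 + 34969)) = -10702*(6880 + 34966) = -10702*41846 = -447835892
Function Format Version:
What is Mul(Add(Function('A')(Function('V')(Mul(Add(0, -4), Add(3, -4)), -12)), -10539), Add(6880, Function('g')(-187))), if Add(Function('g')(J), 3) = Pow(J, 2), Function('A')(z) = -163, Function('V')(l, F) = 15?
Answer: -447835892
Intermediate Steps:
Function('g')(J) = Add(-3, Pow(J, 2))
Mul(Add(Function('A')(Function('V')(Mul(Add(0, -4), Add(3, -4)), -12)), -10539), Add(6880, Function('g')(-187))) = Mul(Add(-163, -10539), Add(6880, Add(-3, Pow(-187, 2)))) = Mul(-10702, Add(6880, Add(-3, 34969))) = Mul(-10702, Add(6880, 34966)) = Mul(-10702, 41846) = -447835892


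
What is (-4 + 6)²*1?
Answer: 4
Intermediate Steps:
(-4 + 6)²*1 = 2²*1 = 4*1 = 4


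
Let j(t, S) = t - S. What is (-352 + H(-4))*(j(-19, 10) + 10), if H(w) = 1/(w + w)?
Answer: 53523/8 ≈ 6690.4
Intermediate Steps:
H(w) = 1/(2*w)
(-352 + H(-4))*(j(-19, 10) + 10) = (-352 + (1/2)/(-4))*((-19 - 1*10) + 10) = (-352 + (1/2)*(-1/4))*((-19 - 10) + 10) = (-352 - 1/8)*(-29 + 10) = -2817/8*(-19) = 53523/8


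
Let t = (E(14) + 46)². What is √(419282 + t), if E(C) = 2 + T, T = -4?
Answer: 3*√46802 ≈ 649.01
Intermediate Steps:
E(C) = -2 (E(C) = 2 - 4 = -2)
t = 1936 (t = (-2 + 46)² = 44² = 1936)
√(419282 + t) = √(419282 + 1936) = √421218 = 3*√46802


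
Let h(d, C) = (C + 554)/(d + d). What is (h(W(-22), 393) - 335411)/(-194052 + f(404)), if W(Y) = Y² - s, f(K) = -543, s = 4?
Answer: 321993613/186811200 ≈ 1.7236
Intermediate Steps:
W(Y) = -4 + Y² (W(Y) = Y² - 1*4 = Y² - 4 = -4 + Y²)
h(d, C) = (554 + C)/(2*d) (h(d, C) = (554 + C)/((2*d)) = (554 + C)*(1/(2*d)) = (554 + C)/(2*d))
(h(W(-22), 393) - 335411)/(-194052 + f(404)) = ((554 + 393)/(2*(-4 + (-22)²)) - 335411)/(-194052 - 543) = ((½)*947/(-4 + 484) - 335411)/(-194595) = ((½)*947/480 - 335411)*(-1/194595) = ((½)*(1/480)*947 - 335411)*(-1/194595) = (947/960 - 335411)*(-1/194595) = -321993613/960*(-1/194595) = 321993613/186811200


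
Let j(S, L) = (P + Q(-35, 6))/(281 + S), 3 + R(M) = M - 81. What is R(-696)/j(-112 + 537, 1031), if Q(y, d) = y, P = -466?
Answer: 183560/167 ≈ 1099.2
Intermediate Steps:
R(M) = -84 + M (R(M) = -3 + (M - 81) = -3 + (-81 + M) = -84 + M)
j(S, L) = -501/(281 + S) (j(S, L) = (-466 - 35)/(281 + S) = -501/(281 + S))
R(-696)/j(-112 + 537, 1031) = (-84 - 696)/((-501/(281 + (-112 + 537)))) = -780/((-501/(281 + 425))) = -780/((-501/706)) = -780/((-501*1/706)) = -780/(-501/706) = -780*(-706/501) = 183560/167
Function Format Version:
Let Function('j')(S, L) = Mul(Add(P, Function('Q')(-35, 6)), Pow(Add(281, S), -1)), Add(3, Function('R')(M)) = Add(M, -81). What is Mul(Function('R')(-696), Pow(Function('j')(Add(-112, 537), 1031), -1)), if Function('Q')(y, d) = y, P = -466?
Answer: Rational(183560, 167) ≈ 1099.2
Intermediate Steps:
Function('R')(M) = Add(-84, M) (Function('R')(M) = Add(-3, Add(M, -81)) = Add(-3, Add(-81, M)) = Add(-84, M))
Function('j')(S, L) = Mul(-501, Pow(Add(281, S), -1)) (Function('j')(S, L) = Mul(Add(-466, -35), Pow(Add(281, S), -1)) = Mul(-501, Pow(Add(281, S), -1)))
Mul(Function('R')(-696), Pow(Function('j')(Add(-112, 537), 1031), -1)) = Mul(Add(-84, -696), Pow(Mul(-501, Pow(Add(281, Add(-112, 537)), -1)), -1)) = Mul(-780, Pow(Mul(-501, Pow(Add(281, 425), -1)), -1)) = Mul(-780, Pow(Mul(-501, Pow(706, -1)), -1)) = Mul(-780, Pow(Mul(-501, Rational(1, 706)), -1)) = Mul(-780, Pow(Rational(-501, 706), -1)) = Mul(-780, Rational(-706, 501)) = Rational(183560, 167)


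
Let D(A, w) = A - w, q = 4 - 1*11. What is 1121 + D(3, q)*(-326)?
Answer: -2139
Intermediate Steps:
q = -7 (q = 4 - 11 = -7)
1121 + D(3, q)*(-326) = 1121 + (3 - 1*(-7))*(-326) = 1121 + (3 + 7)*(-326) = 1121 + 10*(-326) = 1121 - 3260 = -2139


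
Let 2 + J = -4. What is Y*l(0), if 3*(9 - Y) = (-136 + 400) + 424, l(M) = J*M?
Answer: 0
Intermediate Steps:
J = -6 (J = -2 - 4 = -6)
l(M) = -6*M
Y = -661/3 (Y = 9 - ((-136 + 400) + 424)/3 = 9 - (264 + 424)/3 = 9 - ⅓*688 = 9 - 688/3 = -661/3 ≈ -220.33)
Y*l(0) = -(-1322)*0 = -661/3*0 = 0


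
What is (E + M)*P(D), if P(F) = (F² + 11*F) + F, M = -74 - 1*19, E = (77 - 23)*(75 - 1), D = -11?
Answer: -42933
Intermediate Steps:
E = 3996 (E = 54*74 = 3996)
M = -93 (M = -74 - 19 = -93)
P(F) = F² + 12*F
(E + M)*P(D) = (3996 - 93)*(-11*(12 - 11)) = 3903*(-11*1) = 3903*(-11) = -42933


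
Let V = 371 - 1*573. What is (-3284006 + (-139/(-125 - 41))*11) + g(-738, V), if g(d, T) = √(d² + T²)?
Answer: -545143467/166 + 2*√146362 ≈ -3.2832e+6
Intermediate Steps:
V = -202 (V = 371 - 573 = -202)
g(d, T) = √(T² + d²)
(-3284006 + (-139/(-125 - 41))*11) + g(-738, V) = (-3284006 + (-139/(-125 - 41))*11) + √((-202)² + (-738)²) = (-3284006 + (-139/(-166))*11) + √(40804 + 544644) = (-3284006 - 1/166*(-139)*11) + √585448 = (-3284006 + (139/166)*11) + 2*√146362 = (-3284006 + 1529/166) + 2*√146362 = -545143467/166 + 2*√146362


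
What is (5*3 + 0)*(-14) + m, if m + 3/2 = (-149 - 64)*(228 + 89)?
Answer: -135465/2 ≈ -67733.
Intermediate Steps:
m = -135045/2 (m = -3/2 + (-149 - 64)*(228 + 89) = -3/2 - 213*317 = -3/2 - 67521 = -135045/2 ≈ -67523.)
(5*3 + 0)*(-14) + m = (5*3 + 0)*(-14) - 135045/2 = (15 + 0)*(-14) - 135045/2 = 15*(-14) - 135045/2 = -210 - 135045/2 = -135465/2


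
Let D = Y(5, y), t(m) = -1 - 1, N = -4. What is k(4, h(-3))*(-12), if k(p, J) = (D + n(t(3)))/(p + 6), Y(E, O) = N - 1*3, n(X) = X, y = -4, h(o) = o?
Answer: 54/5 ≈ 10.800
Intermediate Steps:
t(m) = -2
Y(E, O) = -7 (Y(E, O) = -4 - 1*3 = -4 - 3 = -7)
D = -7
k(p, J) = -9/(6 + p) (k(p, J) = (-7 - 2)/(p + 6) = -9/(6 + p))
k(4, h(-3))*(-12) = -9/(6 + 4)*(-12) = -9/10*(-12) = 54/5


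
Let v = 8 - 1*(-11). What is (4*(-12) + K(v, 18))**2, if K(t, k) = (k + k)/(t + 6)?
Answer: 1354896/625 ≈ 2167.8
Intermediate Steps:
v = 19 (v = 8 + 11 = 19)
K(t, k) = 2*k/(6 + t) (K(t, k) = (2*k)/(6 + t) = 2*k/(6 + t))
(4*(-12) + K(v, 18))**2 = (4*(-12) + 2*18/(6 + 19))**2 = (-48 + 2*18/25)**2 = (-48 + 2*18*(1/25))**2 = (-48 + 36/25)**2 = (-1164/25)**2 = 1354896/625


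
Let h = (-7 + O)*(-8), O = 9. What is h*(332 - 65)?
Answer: -4272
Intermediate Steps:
h = -16 (h = (-7 + 9)*(-8) = 2*(-8) = -16)
h*(332 - 65) = -16*(332 - 65) = -16*267 = -4272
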